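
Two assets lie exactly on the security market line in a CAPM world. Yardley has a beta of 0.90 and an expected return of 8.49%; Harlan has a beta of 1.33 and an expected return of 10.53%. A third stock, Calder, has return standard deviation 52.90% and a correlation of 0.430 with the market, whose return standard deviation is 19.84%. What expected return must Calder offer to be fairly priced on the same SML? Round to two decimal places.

9.66%

MRP = (10.53% − 8.49%) / (1.33 − 0.90) = 4.7442%
R_f = 8.49% − 0.90 × 4.7442% = 4.2202%
β_Calder = ρ·σ_i/σ_m = 0.430 × 52.90 / 19.84 = 1.1465
E(R_Calder) = R_f + β × MRP = 4.2202% + 1.1465 × 4.7442% = 9.66%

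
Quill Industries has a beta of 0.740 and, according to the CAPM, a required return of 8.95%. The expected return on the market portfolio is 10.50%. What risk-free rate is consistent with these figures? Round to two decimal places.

4.54%

E(R) = R_f + β(E(R_m) − R_f) = R_f(1 − β) + β·E(R_m)
8.95% = R_f × (1 − 0.740) + 0.740 × 10.50%
8.95% = R_f × 0.260 + 7.77000%
R_f = (8.95% − 7.77000%) / 0.260 = 4.54%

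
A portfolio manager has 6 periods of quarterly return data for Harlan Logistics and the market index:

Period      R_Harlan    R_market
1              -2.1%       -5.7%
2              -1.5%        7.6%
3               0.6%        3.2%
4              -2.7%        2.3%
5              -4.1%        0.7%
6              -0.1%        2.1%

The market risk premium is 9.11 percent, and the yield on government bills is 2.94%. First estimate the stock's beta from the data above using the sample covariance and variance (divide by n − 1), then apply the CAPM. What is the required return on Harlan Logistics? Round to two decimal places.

Mean R_i = (-2.1 − 1.5 + 0.6 − 2.7 − 4.1 − 0.1) / 6 = -1.6500%
Mean R_m = (-5.7 + 7.6 + 3.2 + 2.3 + 0.7 + 2.1) / 6 = 1.7000%
Σ(R_i − R̄_i)(R_m − R̄_m) = 10.0300  ⇒  Cov = 10.0300 / 5 = 2.0060
Σ(R_m − R̄_m)² = 93.3400  ⇒  Var(R_m) = 93.3400 / 5 = 18.6680
β = Cov / Var(R_m) = 2.0060 / 18.6680 = 0.1075
E(R) = R_f + β × MRP = 2.94% + 0.1075 × 9.11% = 3.92%

3.92%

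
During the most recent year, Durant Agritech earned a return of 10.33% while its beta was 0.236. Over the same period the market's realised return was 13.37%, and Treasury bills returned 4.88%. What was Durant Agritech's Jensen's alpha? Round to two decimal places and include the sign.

Market excess return = 13.37% − 4.88% = 8.49%
CAPM benchmark = R_f + β(R_m − R_f) = 4.88% + 0.236 × 8.49% = 6.88364%
α = actual − benchmark = 10.33% − 6.88364% = +3.45%

+3.45%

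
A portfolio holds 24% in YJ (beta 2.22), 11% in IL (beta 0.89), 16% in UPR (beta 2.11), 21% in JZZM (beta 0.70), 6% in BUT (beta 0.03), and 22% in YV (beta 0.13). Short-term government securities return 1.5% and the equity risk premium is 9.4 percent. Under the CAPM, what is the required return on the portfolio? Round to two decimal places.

β_P = Σ w_i β_i = 0.24×2.22 + 0.11×0.89 + 0.16×2.11 + 0.21×0.70 + 0.06×0.03 + 0.22×0.13 = 1.1457
E(R_P) = R_f + β_P × MRP = 1.5% + 1.1457 × 9.4% = 12.27%

12.27%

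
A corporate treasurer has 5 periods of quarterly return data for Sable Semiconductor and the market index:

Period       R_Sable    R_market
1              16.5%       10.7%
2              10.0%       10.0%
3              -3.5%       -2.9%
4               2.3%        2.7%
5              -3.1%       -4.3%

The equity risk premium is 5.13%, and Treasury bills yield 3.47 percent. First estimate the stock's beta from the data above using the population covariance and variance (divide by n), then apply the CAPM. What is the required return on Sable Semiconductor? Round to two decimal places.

9.60%

Mean R_i = (16.5 + 10.0 − 3.5 + 2.3 − 3.1) / 5 = 4.4400%
Mean R_m = (10.7 + 10.0 − 2.9 + 2.7 − 4.3) / 5 = 3.2400%
Σ(R_i − R̄_i)(R_m − R̄_m) = 234.3120  ⇒  Cov = 234.3120 / 5 = 46.8624
Σ(R_m − R̄_m)² = 196.1920  ⇒  Var(R_m) = 196.1920 / 5 = 39.2384
β = Cov / Var(R_m) = 46.8624 / 39.2384 = 1.1943
E(R) = R_f + β × MRP = 3.47% + 1.1943 × 5.13% = 9.60%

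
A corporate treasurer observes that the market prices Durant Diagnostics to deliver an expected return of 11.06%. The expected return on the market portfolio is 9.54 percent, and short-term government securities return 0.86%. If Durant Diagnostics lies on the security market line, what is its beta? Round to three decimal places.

1.175

MRP = 9.54% − 0.86% = 8.68%
β = (E(R) − R_f) / MRP = (11.06% − 0.86%) / 8.68% = 10.20% / 8.68% = 1.175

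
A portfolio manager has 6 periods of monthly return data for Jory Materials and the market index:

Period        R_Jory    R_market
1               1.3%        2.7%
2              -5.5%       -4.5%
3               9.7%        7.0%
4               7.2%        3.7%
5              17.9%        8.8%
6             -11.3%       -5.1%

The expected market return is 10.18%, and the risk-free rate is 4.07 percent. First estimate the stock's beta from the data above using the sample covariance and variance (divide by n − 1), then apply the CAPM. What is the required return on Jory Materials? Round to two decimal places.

Mean R_i = (1.3 − 5.5 + 9.7 + 7.2 + 17.9 − 11.3) / 6 = 3.2167%
Mean R_m = (2.7 − 4.5 + 7.0 + 3.7 + 8.8 − 5.1) / 6 = 2.1000%
Σ(R_i − R̄_i)(R_m − R̄_m) = 297.4200  ⇒  Cov = 297.4200 / 5 = 59.4840
Σ(R_m − R̄_m)² = 167.2200  ⇒  Var(R_m) = 167.2200 / 5 = 33.4440
β = Cov / Var(R_m) = 59.4840 / 33.4440 = 1.7786
MRP = 10.18% − 4.07% = 6.11%
E(R) = R_f + β × MRP = 4.07% + 1.7786 × 6.11% = 14.94%

14.94%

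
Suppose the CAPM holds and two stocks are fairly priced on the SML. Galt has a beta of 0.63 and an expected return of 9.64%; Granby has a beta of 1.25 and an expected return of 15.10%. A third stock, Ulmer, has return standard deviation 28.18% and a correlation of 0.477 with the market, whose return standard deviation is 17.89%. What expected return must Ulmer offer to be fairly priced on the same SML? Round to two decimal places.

MRP = (15.10% − 9.64%) / (1.25 − 0.63) = 8.8065%
R_f = 9.64% − 0.63 × 8.8065% = 4.0919%
β_Ulmer = ρ·σ_i/σ_m = 0.477 × 28.18 / 17.89 = 0.7514
E(R_Ulmer) = R_f + β × MRP = 4.0919% + 0.7514 × 8.8065% = 10.71%

10.71%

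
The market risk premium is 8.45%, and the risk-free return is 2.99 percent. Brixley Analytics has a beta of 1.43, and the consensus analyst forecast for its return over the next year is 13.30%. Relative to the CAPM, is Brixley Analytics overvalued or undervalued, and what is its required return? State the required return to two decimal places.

Overvalued; required return 15.07%

Required return = R_f + β·MRP = 2.99% + 1.43 × 8.45% = 15.07%
Forecast 13.30% < required 15.07% → the stock plots below the SML → overvalued.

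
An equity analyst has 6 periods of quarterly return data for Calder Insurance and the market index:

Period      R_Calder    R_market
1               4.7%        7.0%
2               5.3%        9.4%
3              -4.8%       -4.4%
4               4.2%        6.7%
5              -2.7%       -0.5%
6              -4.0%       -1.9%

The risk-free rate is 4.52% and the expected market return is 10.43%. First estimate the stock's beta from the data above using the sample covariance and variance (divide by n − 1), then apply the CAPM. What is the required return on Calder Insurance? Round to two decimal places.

Mean R_i = (4.7 + 5.3 − 4.8 + 4.2 − 2.7 − 4.0) / 6 = 0.4500%
Mean R_m = (7.0 + 9.4 − 4.4 + 6.7 − 0.5 − 1.9) / 6 = 2.7167%
Σ(R_i − R̄_i)(R_m − R̄_m) = 133.5950  ⇒  Cov = 133.5950 / 5 = 26.7190
Σ(R_m − R̄_m)² = 161.1883  ⇒  Var(R_m) = 161.1883 / 5 = 32.2377
β = Cov / Var(R_m) = 26.7190 / 32.2377 = 0.8288
MRP = 10.43% − 4.52% = 5.91%
E(R) = R_f + β × MRP = 4.52% + 0.8288 × 5.91% = 9.42%

9.42%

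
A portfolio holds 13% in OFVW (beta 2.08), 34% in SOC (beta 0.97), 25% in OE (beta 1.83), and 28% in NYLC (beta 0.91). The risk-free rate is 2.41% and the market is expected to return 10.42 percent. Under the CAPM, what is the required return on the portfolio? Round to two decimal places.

β_P = Σ w_i β_i = 0.13×2.08 + 0.34×0.97 + 0.25×1.83 + 0.28×0.91 = 1.3125
MRP = 10.42% − 2.41% = 8.01%
E(R_P) = R_f + β_P × MRP = 2.41% + 1.3125 × 8.01% = 12.92%

12.92%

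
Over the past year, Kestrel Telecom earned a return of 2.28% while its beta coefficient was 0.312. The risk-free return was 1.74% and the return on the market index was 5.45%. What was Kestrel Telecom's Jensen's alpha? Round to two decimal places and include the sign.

Market excess return = 5.45% − 1.74% = 3.71%
CAPM benchmark = R_f + β(R_m − R_f) = 1.74% + 0.312 × 3.71% = 2.89752%
α = actual − benchmark = 2.28% − 2.89752% = -0.62%

-0.62%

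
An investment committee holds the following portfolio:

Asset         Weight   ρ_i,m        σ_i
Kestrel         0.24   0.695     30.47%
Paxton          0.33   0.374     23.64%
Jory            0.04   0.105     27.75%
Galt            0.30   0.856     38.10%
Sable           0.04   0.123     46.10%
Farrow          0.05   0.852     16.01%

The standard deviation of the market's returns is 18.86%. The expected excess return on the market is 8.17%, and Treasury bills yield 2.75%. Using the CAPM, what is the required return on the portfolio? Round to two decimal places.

10.90%

β_Kestrel = 0.695 × 30.47% / 18.86% = 1.1228
β_Paxton = 0.374 × 23.64% / 18.86% = 0.4688
β_Jory = 0.105 × 27.75% / 18.86% = 0.1545
β_Galt = 0.856 × 38.10% / 18.86% = 1.7292
β_Sable = 0.123 × 46.10% / 18.86% = 0.3007
β_Farrow = 0.852 × 16.01% / 18.86% = 0.7233
β_P = Σ w_i β_i = 0.24×1.1228 + 0.33×0.4688 + 0.04×0.1545 + 0.30×1.7292 + 0.04×0.3007 + 0.05×0.7233 = 0.9973
E(R_P) = R_f + β_P × MRP = 2.75% + 0.9973 × 8.17% = 10.90%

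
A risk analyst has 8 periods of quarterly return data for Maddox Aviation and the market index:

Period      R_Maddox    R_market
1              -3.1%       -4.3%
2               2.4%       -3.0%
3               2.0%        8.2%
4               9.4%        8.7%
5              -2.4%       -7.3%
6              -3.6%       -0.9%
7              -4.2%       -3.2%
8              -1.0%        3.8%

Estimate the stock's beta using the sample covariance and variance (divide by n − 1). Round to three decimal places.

0.542

Mean R_i = (-3.1 + 2.4 + 2.0 + 9.4 − 2.4 − 3.6 − 4.2 − 1.0) / 8 = -0.0625%
Mean R_m = (-4.3 − 3.0 + 8.2 + 8.7 − 7.3 − 0.9 − 3.2 + 3.8) / 8 = 0.2500%
Σ(R_i − R̄_i)(R_m − R̄_m) = 134.8350  ⇒  Cov = 134.8350 / 7 = 19.2621
Σ(R_m − R̄_m)² = 248.7000  ⇒  Var(R_m) = 248.7000 / 7 = 35.5286
β = Cov / Var(R_m) = 19.2621 / 35.5286 = 0.5422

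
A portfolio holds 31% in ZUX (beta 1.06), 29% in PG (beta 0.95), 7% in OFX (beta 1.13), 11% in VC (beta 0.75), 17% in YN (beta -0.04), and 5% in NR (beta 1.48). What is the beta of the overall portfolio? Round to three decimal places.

β_P = Σ w_i β_i = 0.31×1.06 + 0.29×0.95 + 0.07×1.13 + 0.11×0.75 + 0.17×-0.04 + 0.05×1.48 = 0.8329

0.833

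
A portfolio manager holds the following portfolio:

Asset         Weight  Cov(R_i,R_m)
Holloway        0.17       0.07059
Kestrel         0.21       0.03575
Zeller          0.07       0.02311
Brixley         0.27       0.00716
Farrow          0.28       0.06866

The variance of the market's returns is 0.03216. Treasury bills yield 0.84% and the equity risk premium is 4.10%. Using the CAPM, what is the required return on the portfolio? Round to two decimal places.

β_Holloway = 0.07059 / 0.03216 = 2.1950
β_Kestrel = 0.03575 / 0.03216 = 1.1116
β_Zeller = 0.02311 / 0.03216 = 0.7186
β_Brixley = 0.00716 / 0.03216 = 0.2226
β_Farrow = 0.06866 / 0.03216 = 2.1350
β_P = Σ w_i β_i = 0.17×2.1950 + 0.21×1.1116 + 0.07×0.7186 + 0.27×0.2226 + 0.28×2.1350 = 1.3148
E(R_P) = R_f + β_P × MRP = 0.84% + 1.3148 × 4.10% = 6.23%

6.23%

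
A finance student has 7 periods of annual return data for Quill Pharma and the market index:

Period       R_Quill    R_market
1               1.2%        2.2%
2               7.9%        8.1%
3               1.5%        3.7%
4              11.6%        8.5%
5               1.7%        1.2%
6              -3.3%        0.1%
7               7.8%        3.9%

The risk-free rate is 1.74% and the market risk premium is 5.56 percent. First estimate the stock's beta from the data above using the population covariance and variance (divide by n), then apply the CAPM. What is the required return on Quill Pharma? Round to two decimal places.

9.67%

Mean R_i = (1.2 + 7.9 + 1.5 + 11.6 + 1.7 − 3.3 + 7.8) / 7 = 4.0571%
Mean R_m = (2.2 + 8.1 + 3.7 + 8.5 + 1.2 + 0.1 + 3.9) / 7 = 3.9571%
Σ(R_i − R̄_i)(R_m − R̄_m) = 90.5271  ⇒  Cov = 90.5271 / 7 = 12.9324
Σ(R_m − R̄_m)² = 63.4371  ⇒  Var(R_m) = 63.4371 / 7 = 9.0624
β = Cov / Var(R_m) = 12.9324 / 9.0624 = 1.4270
E(R) = R_f + β × MRP = 1.74% + 1.4270 × 5.56% = 9.67%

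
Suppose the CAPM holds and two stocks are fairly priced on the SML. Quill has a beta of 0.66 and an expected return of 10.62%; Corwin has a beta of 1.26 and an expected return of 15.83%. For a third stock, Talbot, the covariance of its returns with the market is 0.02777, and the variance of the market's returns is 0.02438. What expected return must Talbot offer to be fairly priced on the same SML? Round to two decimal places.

MRP = (15.83% − 10.62%) / (1.26 − 0.66) = 8.6833%
R_f = 10.62% − 0.66 × 8.6833% = 4.8890%
β_Talbot = Cov / Var(R_m) = 0.02777 / 0.02438 = 1.1390
E(R_Talbot) = R_f + β × MRP = 4.8890% + 1.1390 × 8.6833% = 14.78%

14.78%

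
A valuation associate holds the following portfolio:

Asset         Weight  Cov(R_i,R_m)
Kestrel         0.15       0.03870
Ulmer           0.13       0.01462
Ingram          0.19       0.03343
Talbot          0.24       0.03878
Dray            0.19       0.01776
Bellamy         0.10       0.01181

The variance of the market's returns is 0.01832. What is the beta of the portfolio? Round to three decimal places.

1.524

β_Kestrel = 0.03870 / 0.01832 = 2.1124
β_Ulmer = 0.01462 / 0.01832 = 0.7980
β_Ingram = 0.03343 / 0.01832 = 1.8248
β_Talbot = 0.03878 / 0.01832 = 2.1168
β_Dray = 0.01776 / 0.01832 = 0.9694
β_Bellamy = 0.01181 / 0.01832 = 0.6447
β_P = Σ w_i β_i = 0.15×2.1124 + 0.13×0.7980 + 0.19×1.8248 + 0.24×2.1168 + 0.19×0.9694 + 0.10×0.6447 = 1.5240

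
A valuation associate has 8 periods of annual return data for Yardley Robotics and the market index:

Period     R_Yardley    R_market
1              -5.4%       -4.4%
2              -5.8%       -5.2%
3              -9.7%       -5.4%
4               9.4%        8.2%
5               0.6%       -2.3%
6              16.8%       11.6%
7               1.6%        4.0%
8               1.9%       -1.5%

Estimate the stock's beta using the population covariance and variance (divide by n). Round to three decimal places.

1.258

Mean R_i = (-5.4 − 5.8 − 9.7 + 9.4 + 0.6 + 16.8 + 1.6 + 1.9) / 8 = 1.1750%
Mean R_m = (-4.4 − 5.2 − 5.4 + 8.2 − 2.3 + 11.6 + 4.0 − 1.5) / 8 = 0.6250%
Σ(R_i − R̄_i)(R_m − R̄_m) = 374.5550  ⇒  Cov = 374.5550 / 8 = 46.8194
Σ(R_m − R̄_m)² = 297.7750  ⇒  Var(R_m) = 297.7750 / 8 = 37.2219
β = Cov / Var(R_m) = 46.8194 / 37.2219 = 1.2578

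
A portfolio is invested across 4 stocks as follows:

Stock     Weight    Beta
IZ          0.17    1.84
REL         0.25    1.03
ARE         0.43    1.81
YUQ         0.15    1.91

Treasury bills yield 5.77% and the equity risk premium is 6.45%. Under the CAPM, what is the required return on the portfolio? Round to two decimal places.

16.32%

β_P = Σ w_i β_i = 0.17×1.84 + 0.25×1.03 + 0.43×1.81 + 0.15×1.91 = 1.6351
E(R_P) = R_f + β_P × MRP = 5.77% + 1.6351 × 6.45% = 16.32%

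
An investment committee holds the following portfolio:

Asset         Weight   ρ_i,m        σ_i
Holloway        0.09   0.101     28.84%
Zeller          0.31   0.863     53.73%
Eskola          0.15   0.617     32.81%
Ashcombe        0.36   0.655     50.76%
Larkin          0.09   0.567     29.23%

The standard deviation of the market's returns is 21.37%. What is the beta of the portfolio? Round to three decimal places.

β_Holloway = 0.101 × 28.84% / 21.37% = 0.1363
β_Zeller = 0.863 × 53.73% / 21.37% = 2.1698
β_Eskola = 0.617 × 32.81% / 21.37% = 0.9473
β_Ashcombe = 0.655 × 50.76% / 21.37% = 1.5558
β_Larkin = 0.567 × 29.23% / 21.37% = 0.7755
β_P = Σ w_i β_i = 0.09×0.1363 + 0.31×2.1698 + 0.15×0.9473 + 0.36×1.5558 + 0.09×0.7755 = 1.4569

1.457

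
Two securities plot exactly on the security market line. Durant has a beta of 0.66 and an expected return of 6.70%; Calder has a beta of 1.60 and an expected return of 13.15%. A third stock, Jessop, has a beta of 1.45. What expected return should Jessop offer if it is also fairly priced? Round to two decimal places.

12.12%

MRP (SML slope) = (13.15% − 6.70%) / (1.60 − 0.66) = 6.45% / 0.94 = 6.8617%
R_f (intercept) = 6.70% − 0.66 × 6.8617% = 2.1713%
E(R_Jessop) = R_f + β × MRP = 2.1713% + 1.45 × 6.8617% = 12.12%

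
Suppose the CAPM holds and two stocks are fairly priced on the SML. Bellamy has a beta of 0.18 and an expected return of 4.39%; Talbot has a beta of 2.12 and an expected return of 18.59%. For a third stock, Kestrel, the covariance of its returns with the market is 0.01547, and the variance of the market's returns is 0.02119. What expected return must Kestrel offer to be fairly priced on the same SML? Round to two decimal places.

MRP = (18.59% − 4.39%) / (2.12 − 0.18) = 7.3196%
R_f = 4.39% − 0.18 × 7.3196% = 3.0725%
β_Kestrel = Cov / Var(R_m) = 0.01547 / 0.02119 = 0.7301
E(R_Kestrel) = R_f + β × MRP = 3.0725% + 0.7301 × 7.3196% = 8.42%

8.42%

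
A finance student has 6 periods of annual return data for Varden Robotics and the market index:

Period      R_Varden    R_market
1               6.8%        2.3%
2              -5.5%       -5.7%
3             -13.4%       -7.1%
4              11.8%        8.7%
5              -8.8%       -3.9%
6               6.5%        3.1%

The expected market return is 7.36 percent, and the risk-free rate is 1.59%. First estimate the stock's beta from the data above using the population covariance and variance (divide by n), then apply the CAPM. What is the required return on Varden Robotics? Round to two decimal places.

10.76%

Mean R_i = (6.8 − 5.5 − 13.4 + 11.8 − 8.8 + 6.5) / 6 = -0.4333%
Mean R_m = (2.3 − 5.7 − 7.1 + 8.7 − 3.9 + 3.1) / 6 = -0.4333%
Σ(R_i − R̄_i)(R_m − R̄_m) = 298.1333  ⇒  Cov = 298.1333 / 6 = 49.6889
Σ(R_m − R̄_m)² = 187.5733  ⇒  Var(R_m) = 187.5733 / 6 = 31.2622
β = Cov / Var(R_m) = 49.6889 / 31.2622 = 1.5894
MRP = 7.36% − 1.59% = 5.77%
E(R) = R_f + β × MRP = 1.59% + 1.5894 × 5.77% = 10.76%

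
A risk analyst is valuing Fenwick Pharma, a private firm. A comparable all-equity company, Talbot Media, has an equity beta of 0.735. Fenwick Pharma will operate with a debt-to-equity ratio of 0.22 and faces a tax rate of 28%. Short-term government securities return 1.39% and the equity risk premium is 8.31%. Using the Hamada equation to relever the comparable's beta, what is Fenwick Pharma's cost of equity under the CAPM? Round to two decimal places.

8.47%

β_L = β_U × [1 + (1 − t)(D/E)] = 0.735 × [1 + (1 − 0.28) × 0.22]
    = 0.735 × [1 + 0.72 × 0.22] = 0.735 × 1.1584 = 0.8514
E(R) = R_f + β_L × MRP = 1.39% + 0.8514 × 8.31% = 8.47%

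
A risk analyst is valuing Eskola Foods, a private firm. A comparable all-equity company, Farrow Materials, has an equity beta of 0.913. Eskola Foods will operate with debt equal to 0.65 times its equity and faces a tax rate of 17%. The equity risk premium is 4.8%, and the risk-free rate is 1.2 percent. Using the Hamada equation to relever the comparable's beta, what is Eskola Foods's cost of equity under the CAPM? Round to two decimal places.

β_L = β_U × [1 + (1 − t)(D/E)] = 0.913 × [1 + (1 − 0.17) × 0.65]
    = 0.913 × [1 + 0.83 × 0.65] = 0.913 × 1.5395 = 1.4056
E(R) = R_f + β_L × MRP = 1.2% + 1.4056 × 4.8% = 7.95%

7.95%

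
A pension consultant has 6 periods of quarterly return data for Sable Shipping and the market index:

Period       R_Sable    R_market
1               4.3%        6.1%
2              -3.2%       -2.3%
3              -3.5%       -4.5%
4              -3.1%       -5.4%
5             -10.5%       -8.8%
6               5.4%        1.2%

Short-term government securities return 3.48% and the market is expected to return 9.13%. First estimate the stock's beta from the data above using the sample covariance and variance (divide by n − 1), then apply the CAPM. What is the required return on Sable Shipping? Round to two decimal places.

9.18%

Mean R_i = (4.3 − 3.2 − 3.5 − 3.1 − 10.5 + 5.4) / 6 = -1.7667%
Mean R_m = (6.1 − 2.3 − 4.5 − 5.4 − 8.8 + 1.2) / 6 = -2.2833%
Σ(R_i − R̄_i)(R_m − R̄_m) = 140.7567  ⇒  Cov = 140.7567 / 5 = 28.1513
Σ(R_m − R̄_m)² = 139.5083  ⇒  Var(R_m) = 139.5083 / 5 = 27.9017
β = Cov / Var(R_m) = 28.1513 / 27.9017 = 1.0089
MRP = 9.13% − 3.48% = 5.65%
E(R) = R_f + β × MRP = 3.48% + 1.0089 × 5.65% = 9.18%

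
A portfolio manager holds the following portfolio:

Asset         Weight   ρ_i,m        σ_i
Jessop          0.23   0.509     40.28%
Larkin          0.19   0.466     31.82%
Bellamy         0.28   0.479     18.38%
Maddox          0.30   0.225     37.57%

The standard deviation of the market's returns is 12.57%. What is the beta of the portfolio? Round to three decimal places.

0.997

β_Jessop = 0.509 × 40.28% / 12.57% = 1.6311
β_Larkin = 0.466 × 31.82% / 12.57% = 1.1796
β_Bellamy = 0.479 × 18.38% / 12.57% = 0.7004
β_Maddox = 0.225 × 37.57% / 12.57% = 0.6725
β_P = Σ w_i β_i = 0.23×1.6311 + 0.19×1.1796 + 0.28×0.7004 + 0.30×0.6725 = 0.9971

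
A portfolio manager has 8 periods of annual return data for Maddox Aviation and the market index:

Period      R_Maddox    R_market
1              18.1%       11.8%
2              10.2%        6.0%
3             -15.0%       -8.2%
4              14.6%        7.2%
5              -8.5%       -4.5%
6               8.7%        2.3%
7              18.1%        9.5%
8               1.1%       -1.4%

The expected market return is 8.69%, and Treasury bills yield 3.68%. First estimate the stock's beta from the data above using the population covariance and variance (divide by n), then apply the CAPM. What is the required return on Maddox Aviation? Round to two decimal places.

12.29%

Mean R_i = (18.1 + 10.2 − 15.0 + 14.6 − 8.5 + 8.7 + 18.1 + 1.1) / 8 = 5.9125%
Mean R_m = (11.8 + 6.0 − 8.2 + 7.2 − 4.5 + 2.3 + 9.5 − 1.4) / 8 = 2.8375%
Σ(R_i − R̄_i)(R_m − R̄_m) = 597.3563  ⇒  Cov = 597.3563 / 8 = 74.6695
Σ(R_m − R̄_m)² = 347.6588  ⇒  Var(R_m) = 347.6588 / 8 = 43.4574
β = Cov / Var(R_m) = 74.6695 / 43.4574 = 1.7182
MRP = 8.69% − 3.68% = 5.01%
E(R) = R_f + β × MRP = 3.68% + 1.7182 × 5.01% = 12.29%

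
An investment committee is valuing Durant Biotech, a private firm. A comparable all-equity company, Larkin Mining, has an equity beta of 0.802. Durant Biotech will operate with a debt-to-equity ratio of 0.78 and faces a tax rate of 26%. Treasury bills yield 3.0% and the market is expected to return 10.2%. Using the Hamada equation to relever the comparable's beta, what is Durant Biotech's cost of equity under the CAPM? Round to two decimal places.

12.11%

β_L = β_U × [1 + (1 − t)(D/E)] = 0.802 × [1 + (1 − 0.26) × 0.78]
    = 0.802 × [1 + 0.74 × 0.78] = 0.802 × 1.5772 = 1.2649
MRP = 10.2% − 3.0% = 7.20%
E(R) = R_f + β_L × MRP = 3.0% + 1.2649 × 7.2% = 12.11%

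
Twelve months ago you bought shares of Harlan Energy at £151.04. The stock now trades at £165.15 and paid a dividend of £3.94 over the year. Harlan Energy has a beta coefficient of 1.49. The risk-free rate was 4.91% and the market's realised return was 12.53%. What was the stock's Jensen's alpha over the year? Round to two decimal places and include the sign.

-4.31%

Realised HPR = (P1 + D1 − P0) / P0 = (165.15 + 3.94 − 151.04) / 151.04 = 18.05 / 151.04 = 11.9505%
MRP = 12.53% − 4.91% = 7.62%
CAPM required = R_f + β·MRP = 4.91% + 1.49 × 7.62% = 16.2638%
α = realised − required = 11.9505% − 16.2638% = -4.31%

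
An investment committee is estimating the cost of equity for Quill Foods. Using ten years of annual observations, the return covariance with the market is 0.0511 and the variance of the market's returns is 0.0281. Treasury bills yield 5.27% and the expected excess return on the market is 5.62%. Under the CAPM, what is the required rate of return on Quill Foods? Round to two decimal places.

β = Cov(R_i, R_m) / Var(R_m) = 0.0511 / 0.0281 = 1.8185
E(R) = R_f + β × MRP = 5.27% + 1.8185 × 5.62% = 15.49%

15.49%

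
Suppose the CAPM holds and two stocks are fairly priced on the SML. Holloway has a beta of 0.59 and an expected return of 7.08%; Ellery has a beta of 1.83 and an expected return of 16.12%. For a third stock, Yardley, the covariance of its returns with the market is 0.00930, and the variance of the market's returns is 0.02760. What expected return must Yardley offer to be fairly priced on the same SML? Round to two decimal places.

5.24%

MRP = (16.12% − 7.08%) / (1.83 − 0.59) = 7.2903%
R_f = 7.08% − 0.59 × 7.2903% = 2.7787%
β_Yardley = Cov / Var(R_m) = 0.00930 / 0.02760 = 0.3370
E(R_Yardley) = R_f + β × MRP = 2.7787% + 0.3370 × 7.2903% = 5.24%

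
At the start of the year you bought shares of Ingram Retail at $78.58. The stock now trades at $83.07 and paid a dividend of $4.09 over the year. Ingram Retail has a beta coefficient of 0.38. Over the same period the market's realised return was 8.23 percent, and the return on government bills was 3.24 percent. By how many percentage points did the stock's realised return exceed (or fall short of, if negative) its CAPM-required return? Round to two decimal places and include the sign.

Realised HPR = (P1 + D1 − P0) / P0 = (83.07 + 4.09 − 78.58) / 78.58 = 8.58 / 78.58 = 10.9188%
MRP = 8.23% − 3.24% = 4.99%
CAPM required = R_f + β·MRP = 3.24% + 0.38 × 4.99% = 5.1362%
α = realised − required = 10.9188% − 5.1362% = +5.78%

+5.78%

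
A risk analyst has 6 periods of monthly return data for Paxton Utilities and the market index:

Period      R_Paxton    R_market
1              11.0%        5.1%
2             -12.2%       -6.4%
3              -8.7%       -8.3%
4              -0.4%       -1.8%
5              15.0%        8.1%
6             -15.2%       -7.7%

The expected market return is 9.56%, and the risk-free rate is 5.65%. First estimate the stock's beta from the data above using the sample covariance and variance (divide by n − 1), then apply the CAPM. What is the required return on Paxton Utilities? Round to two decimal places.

12.49%

Mean R_i = (11.0 − 12.2 − 8.7 − 0.4 + 15.0 − 15.2) / 6 = -1.7500%
Mean R_m = (5.1 − 6.4 − 8.3 − 1.8 + 8.1 − 7.7) / 6 = -1.8333%
Σ(R_i − R̄_i)(R_m − R̄_m) = 426.4000  ⇒  Cov = 426.4000 / 5 = 85.2800
Σ(R_m − R̄_m)² = 243.8333  ⇒  Var(R_m) = 243.8333 / 5 = 48.7667
β = Cov / Var(R_m) = 85.2800 / 48.7667 = 1.7487
MRP = 9.56% − 5.65% = 3.91%
E(R) = R_f + β × MRP = 5.65% + 1.7487 × 3.91% = 12.49%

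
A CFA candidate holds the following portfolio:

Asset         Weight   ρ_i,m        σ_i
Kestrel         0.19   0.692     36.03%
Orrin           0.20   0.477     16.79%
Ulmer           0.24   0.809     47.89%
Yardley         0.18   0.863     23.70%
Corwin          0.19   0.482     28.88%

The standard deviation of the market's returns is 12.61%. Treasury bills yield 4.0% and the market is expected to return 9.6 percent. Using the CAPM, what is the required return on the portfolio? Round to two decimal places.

13.75%

β_Kestrel = 0.692 × 36.03% / 12.61% = 1.9772
β_Orrin = 0.477 × 16.79% / 12.61% = 0.6351
β_Ulmer = 0.809 × 47.89% / 12.61% = 3.0724
β_Yardley = 0.863 × 23.70% / 12.61% = 1.6220
β_Corwin = 0.482 × 28.88% / 12.61% = 1.1039
β_P = Σ w_i β_i = 0.19×1.9772 + 0.20×0.6351 + 0.24×3.0724 + 0.18×1.6220 + 0.19×1.1039 = 1.7418
MRP = 9.6% − 4.0% = 5.60%
E(R_P) = R_f + β_P × MRP = 4.0% + 1.7418 × 5.6% = 13.75%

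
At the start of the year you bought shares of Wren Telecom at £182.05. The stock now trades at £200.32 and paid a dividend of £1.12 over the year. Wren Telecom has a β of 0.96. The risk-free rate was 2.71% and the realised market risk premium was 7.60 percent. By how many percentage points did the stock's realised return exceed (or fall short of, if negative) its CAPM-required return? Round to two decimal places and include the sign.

+0.64%

Realised HPR = (P1 + D1 − P0) / P0 = (200.32 + 1.12 − 182.05) / 182.05 = 19.39 / 182.05 = 10.6509%
CAPM required = R_f + β·MRP = 2.71% + 0.96 × 7.60% = 10.0060%
α = realised − required = 10.6509% − 10.0060% = +0.64%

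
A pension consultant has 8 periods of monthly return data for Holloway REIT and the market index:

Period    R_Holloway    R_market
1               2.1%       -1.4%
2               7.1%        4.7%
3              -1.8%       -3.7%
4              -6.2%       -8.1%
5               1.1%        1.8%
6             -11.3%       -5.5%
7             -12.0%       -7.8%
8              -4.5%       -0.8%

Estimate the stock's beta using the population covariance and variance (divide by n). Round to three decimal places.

Mean R_i = (2.1 + 7.1 − 1.8 − 6.2 + 1.1 − 11.3 − 12.0 − 4.5) / 8 = -3.1875%
Mean R_m = (-1.4 + 4.7 − 3.7 − 8.1 + 1.8 − 5.5 − 7.8 − 0.8) / 8 = -2.6000%
Σ(R_i − R̄_i)(R_m − R̄_m) = 182.3400  ⇒  Cov = 182.3400 / 8 = 22.7925
Σ(R_m − R̄_m)² = 144.2400  ⇒  Var(R_m) = 144.2400 / 8 = 18.0300
β = Cov / Var(R_m) = 22.7925 / 18.0300 = 1.2641

1.264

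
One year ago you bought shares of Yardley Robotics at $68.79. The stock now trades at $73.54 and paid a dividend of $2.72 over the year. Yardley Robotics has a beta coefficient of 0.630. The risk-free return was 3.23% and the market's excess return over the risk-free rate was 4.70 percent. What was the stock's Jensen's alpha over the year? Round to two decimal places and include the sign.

Realised HPR = (P1 + D1 − P0) / P0 = (73.54 + 2.72 − 68.79) / 68.79 = 7.47 / 68.79 = 10.8591%
CAPM required = R_f + β·MRP = 3.23% + 0.630 × 4.70% = 6.19100%
α = realised − required = 10.8591% − 6.19100% = +4.67%

+4.67%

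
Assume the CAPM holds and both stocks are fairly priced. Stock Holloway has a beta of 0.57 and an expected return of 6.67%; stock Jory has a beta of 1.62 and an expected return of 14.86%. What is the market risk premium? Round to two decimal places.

7.80%

Both satisfy E(R) = R_f + β·MRP, so the slope of the SML is
MRP = (14.86% − 6.67%) / (1.62 − 0.57) = 8.19% / 1.05 = 7.8000%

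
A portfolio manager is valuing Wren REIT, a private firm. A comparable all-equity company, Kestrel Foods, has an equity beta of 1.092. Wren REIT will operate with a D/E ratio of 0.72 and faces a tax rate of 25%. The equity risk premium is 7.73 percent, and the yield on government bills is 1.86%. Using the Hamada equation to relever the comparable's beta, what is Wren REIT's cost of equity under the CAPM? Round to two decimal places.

14.86%

β_L = β_U × [1 + (1 − t)(D/E)] = 1.092 × [1 + (1 − 0.25) × 0.72]
    = 1.092 × [1 + 0.75 × 0.72] = 1.092 × 1.5400 = 1.6817
E(R) = R_f + β_L × MRP = 1.86% + 1.6817 × 7.73% = 14.86%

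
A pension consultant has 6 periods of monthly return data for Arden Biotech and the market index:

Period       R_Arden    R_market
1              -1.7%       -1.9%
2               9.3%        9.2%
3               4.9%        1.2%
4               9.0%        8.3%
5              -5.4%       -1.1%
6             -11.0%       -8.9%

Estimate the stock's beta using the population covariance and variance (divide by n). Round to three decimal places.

Mean R_i = (-1.7 + 9.3 + 4.9 + 9.0 − 5.4 − 11.0) / 6 = 0.8500%
Mean R_m = (-1.9 + 9.2 + 1.2 + 8.3 − 1.1 − 8.9) / 6 = 1.1333%
Σ(R_i − R̄_i)(R_m − R̄_m) = 267.4300  ⇒  Cov = 267.4300 / 6 = 44.5717
Σ(R_m − R̄_m)² = 231.2933  ⇒  Var(R_m) = 231.2933 / 6 = 38.5489
β = Cov / Var(R_m) = 44.5717 / 38.5489 = 1.1562

1.156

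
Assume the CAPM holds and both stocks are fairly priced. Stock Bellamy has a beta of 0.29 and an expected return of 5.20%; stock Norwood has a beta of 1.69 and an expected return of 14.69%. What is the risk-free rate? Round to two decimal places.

3.23%

Both satisfy E(R) = R_f + β·MRP, so the slope of the SML is
MRP = (14.69% − 5.20%) / (1.69 − 0.29) = 9.49% / 1.40 = 6.7786%
R_f = E(R_Bellamy) − β_Bellamy·MRP = 5.20% − 0.29 × 6.7786% = 3.2342%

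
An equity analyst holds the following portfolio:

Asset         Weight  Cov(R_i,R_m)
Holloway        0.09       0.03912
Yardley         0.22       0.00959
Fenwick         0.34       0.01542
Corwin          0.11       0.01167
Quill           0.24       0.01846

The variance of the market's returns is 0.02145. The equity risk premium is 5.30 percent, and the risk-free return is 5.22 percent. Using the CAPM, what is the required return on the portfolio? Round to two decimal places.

β_Holloway = 0.03912 / 0.02145 = 1.8238
β_Yardley = 0.00959 / 0.02145 = 0.4471
β_Fenwick = 0.01542 / 0.02145 = 0.7189
β_Corwin = 0.01167 / 0.02145 = 0.5441
β_Quill = 0.01846 / 0.02145 = 0.8606
β_P = Σ w_i β_i = 0.09×1.8238 + 0.22×0.4471 + 0.34×0.7189 + 0.11×0.5441 + 0.24×0.8606 = 0.7733
E(R_P) = R_f + β_P × MRP = 5.22% + 0.7733 × 5.30% = 9.32%

9.32%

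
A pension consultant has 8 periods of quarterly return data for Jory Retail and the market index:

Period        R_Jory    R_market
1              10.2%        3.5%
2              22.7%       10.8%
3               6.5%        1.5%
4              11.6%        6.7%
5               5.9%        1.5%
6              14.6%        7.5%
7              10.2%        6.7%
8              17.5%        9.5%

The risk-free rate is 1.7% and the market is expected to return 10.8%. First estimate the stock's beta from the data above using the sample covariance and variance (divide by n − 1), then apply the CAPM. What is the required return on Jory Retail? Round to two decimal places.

Mean R_i = (10.2 + 22.7 + 6.5 + 11.6 + 5.9 + 14.6 + 10.2 + 17.5) / 8 = 12.4000%
Mean R_m = (3.5 + 10.8 + 1.5 + 6.7 + 1.5 + 7.5 + 6.7 + 9.5) / 8 = 5.9625%
Σ(R_i − R̄_i)(R_m − R̄_m) = 129.7900  ⇒  Cov = 129.7900 / 7 = 18.5414
Σ(R_m − R̄_m)² = 85.2588  ⇒  Var(R_m) = 85.2588 / 7 = 12.1798
β = Cov / Var(R_m) = 18.5414 / 12.1798 = 1.5223
MRP = 10.8% − 1.7% = 9.10%
E(R) = R_f + β × MRP = 1.7% + 1.5223 × 9.1% = 15.55%

15.55%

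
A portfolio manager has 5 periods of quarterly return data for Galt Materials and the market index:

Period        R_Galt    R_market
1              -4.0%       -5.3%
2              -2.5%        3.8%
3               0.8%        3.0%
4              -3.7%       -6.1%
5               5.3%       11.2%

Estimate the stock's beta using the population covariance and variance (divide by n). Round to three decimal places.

0.494

Mean R_i = (-4.0 − 2.5 + 0.8 − 3.7 + 5.3) / 5 = -0.8200%
Mean R_m = (-5.3 + 3.8 + 3.0 − 6.1 + 11.2) / 5 = 1.3200%
Σ(R_i − R̄_i)(R_m − R̄_m) = 101.4420  ⇒  Cov = 101.4420 / 5 = 20.2884
Σ(R_m − R̄_m)² = 205.4680  ⇒  Var(R_m) = 205.4680 / 5 = 41.0936
β = Cov / Var(R_m) = 20.2884 / 41.0936 = 0.4937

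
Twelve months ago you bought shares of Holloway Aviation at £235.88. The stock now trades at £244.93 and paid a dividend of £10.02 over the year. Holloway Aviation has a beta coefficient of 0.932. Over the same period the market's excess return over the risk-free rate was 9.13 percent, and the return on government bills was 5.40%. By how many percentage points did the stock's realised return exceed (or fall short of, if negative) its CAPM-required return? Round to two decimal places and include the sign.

-5.82%

Realised HPR = (P1 + D1 − P0) / P0 = (244.93 + 10.02 − 235.88) / 235.88 = 19.07 / 235.88 = 8.0846%
CAPM required = R_f + β·MRP = 5.40% + 0.932 × 9.13% = 13.90916%
α = realised − required = 8.0846% − 13.90916% = -5.82%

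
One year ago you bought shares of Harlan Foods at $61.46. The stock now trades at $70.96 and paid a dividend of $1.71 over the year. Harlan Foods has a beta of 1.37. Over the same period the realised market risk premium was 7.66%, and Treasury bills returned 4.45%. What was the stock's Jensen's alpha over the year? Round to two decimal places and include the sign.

+3.30%

Realised HPR = (P1 + D1 − P0) / P0 = (70.96 + 1.71 − 61.46) / 61.46 = 11.21 / 61.46 = 18.2395%
CAPM required = R_f + β·MRP = 4.45% + 1.37 × 7.66% = 14.9442%
α = realised − required = 18.2395% − 14.9442% = +3.30%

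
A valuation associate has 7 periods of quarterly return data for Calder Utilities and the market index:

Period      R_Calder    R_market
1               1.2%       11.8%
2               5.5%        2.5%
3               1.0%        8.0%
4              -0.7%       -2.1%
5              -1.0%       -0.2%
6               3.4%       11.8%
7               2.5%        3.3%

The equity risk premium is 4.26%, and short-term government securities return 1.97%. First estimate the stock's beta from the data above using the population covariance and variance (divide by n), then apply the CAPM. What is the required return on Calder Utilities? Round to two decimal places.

2.57%

Mean R_i = (1.2 + 5.5 + 1.0 − 0.7 − 1.0 + 3.4 + 2.5) / 7 = 1.7000%
Mean R_m = (11.8 + 2.5 + 8.0 − 2.1 − 0.2 + 11.8 + 3.3) / 7 = 5.0143%
Σ(R_i − R̄_i)(R_m − R̄_m) = 26.2800  ⇒  Cov = 26.2800 / 7 = 3.7543
Σ(R_m − R̄_m)² = 188.0686  ⇒  Var(R_m) = 188.0686 / 7 = 26.8669
β = Cov / Var(R_m) = 3.7543 / 26.8669 = 0.1397
E(R) = R_f + β × MRP = 1.97% + 0.1397 × 4.26% = 2.57%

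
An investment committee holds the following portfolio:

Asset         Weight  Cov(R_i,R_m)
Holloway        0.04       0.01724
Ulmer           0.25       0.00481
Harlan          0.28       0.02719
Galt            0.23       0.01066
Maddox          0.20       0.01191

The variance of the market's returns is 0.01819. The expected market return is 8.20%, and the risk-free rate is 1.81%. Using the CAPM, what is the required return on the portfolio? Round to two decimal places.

6.85%

β_Holloway = 0.01724 / 0.01819 = 0.9478
β_Ulmer = 0.00481 / 0.01819 = 0.2644
β_Harlan = 0.02719 / 0.01819 = 1.4948
β_Galt = 0.01066 / 0.01819 = 0.5860
β_Maddox = 0.01191 / 0.01819 = 0.6548
β_P = Σ w_i β_i = 0.04×0.9478 + 0.25×0.2644 + 0.28×1.4948 + 0.23×0.5860 + 0.20×0.6548 = 0.7883
MRP = 8.20% − 1.81% = 6.39%
E(R_P) = R_f + β_P × MRP = 1.81% + 0.7883 × 6.39% = 6.85%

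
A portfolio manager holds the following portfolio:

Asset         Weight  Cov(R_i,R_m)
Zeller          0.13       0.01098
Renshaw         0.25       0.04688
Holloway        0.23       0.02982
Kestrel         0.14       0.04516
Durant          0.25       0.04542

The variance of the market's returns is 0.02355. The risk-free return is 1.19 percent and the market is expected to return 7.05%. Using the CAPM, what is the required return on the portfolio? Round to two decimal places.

10.57%

β_Zeller = 0.01098 / 0.02355 = 0.4662
β_Renshaw = 0.04688 / 0.02355 = 1.9907
β_Holloway = 0.02982 / 0.02355 = 1.2662
β_Kestrel = 0.04516 / 0.02355 = 1.9176
β_Durant = 0.04542 / 0.02355 = 1.9287
β_P = Σ w_i β_i = 0.13×0.4662 + 0.25×1.9907 + 0.23×1.2662 + 0.14×1.9176 + 0.25×1.9287 = 1.6001
MRP = 7.05% − 1.19% = 5.86%
E(R_P) = R_f + β_P × MRP = 1.19% + 1.6001 × 5.86% = 10.57%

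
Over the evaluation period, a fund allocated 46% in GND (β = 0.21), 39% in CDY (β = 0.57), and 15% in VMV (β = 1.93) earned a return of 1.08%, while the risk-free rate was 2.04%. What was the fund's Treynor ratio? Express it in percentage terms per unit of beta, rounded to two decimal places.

β_P = 0.46×0.21 + 0.39×0.57 + 0.15×1.93 = 0.6084
Treynor = (R_P − R_f) / β_P = (1.08% − 2.04%) / 0.6084 = -0.96% / 0.6084 = -1.58%

-1.58%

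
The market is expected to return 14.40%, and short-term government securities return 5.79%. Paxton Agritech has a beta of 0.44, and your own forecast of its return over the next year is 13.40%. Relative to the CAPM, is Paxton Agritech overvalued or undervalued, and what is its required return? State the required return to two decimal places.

MRP = 14.40% − 5.79% = 8.61%
Required return = R_f + β·MRP = 5.79% + 0.44 × 8.61% = 9.58%
Forecast 13.40% > required 9.58% → the stock plots above the SML → undervalued.

Undervalued; required return 9.58%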